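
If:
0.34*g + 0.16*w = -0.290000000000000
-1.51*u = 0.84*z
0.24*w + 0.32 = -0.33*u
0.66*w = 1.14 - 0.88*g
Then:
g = -4.47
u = -6.56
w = 7.69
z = 11.80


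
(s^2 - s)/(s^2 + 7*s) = (s - 1)/(s + 7)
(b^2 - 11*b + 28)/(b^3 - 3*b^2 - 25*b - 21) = (b - 4)/(b^2 + 4*b + 3)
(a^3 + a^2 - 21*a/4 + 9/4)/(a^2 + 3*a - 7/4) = (2*a^2 + 3*a - 9)/(2*a + 7)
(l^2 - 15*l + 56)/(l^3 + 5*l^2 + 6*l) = (l^2 - 15*l + 56)/(l*(l^2 + 5*l + 6))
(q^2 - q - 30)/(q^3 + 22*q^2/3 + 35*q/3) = 3*(q - 6)/(q*(3*q + 7))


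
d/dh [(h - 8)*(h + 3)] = 2*h - 5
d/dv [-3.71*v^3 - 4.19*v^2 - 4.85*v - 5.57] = -11.13*v^2 - 8.38*v - 4.85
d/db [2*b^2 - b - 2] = 4*b - 1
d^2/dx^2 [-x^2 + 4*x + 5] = -2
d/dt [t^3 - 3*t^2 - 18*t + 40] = 3*t^2 - 6*t - 18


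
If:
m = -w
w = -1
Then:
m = 1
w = -1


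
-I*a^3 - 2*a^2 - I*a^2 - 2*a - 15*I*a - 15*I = (a - 5*I)*(a + 3*I)*(-I*a - I)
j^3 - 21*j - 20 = (j - 5)*(j + 1)*(j + 4)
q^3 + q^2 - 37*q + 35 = (q - 5)*(q - 1)*(q + 7)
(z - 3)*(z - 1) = z^2 - 4*z + 3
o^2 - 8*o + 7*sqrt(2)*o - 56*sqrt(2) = (o - 8)*(o + 7*sqrt(2))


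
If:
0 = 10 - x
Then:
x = 10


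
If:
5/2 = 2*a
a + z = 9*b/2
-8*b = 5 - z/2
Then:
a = 5/4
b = -45/46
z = -130/23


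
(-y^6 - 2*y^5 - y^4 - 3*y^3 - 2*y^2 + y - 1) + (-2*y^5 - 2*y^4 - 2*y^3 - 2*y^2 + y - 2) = -y^6 - 4*y^5 - 3*y^4 - 5*y^3 - 4*y^2 + 2*y - 3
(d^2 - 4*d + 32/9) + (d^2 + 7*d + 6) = 2*d^2 + 3*d + 86/9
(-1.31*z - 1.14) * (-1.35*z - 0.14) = 1.7685*z^2 + 1.7224*z + 0.1596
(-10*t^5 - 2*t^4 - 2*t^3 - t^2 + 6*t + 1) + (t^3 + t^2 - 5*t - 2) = -10*t^5 - 2*t^4 - t^3 + t - 1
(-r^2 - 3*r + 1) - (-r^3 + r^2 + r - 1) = r^3 - 2*r^2 - 4*r + 2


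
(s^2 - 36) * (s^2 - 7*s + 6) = s^4 - 7*s^3 - 30*s^2 + 252*s - 216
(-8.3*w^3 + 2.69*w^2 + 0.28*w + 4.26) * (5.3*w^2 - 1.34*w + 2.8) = -43.99*w^5 + 25.379*w^4 - 25.3606*w^3 + 29.7348*w^2 - 4.9244*w + 11.928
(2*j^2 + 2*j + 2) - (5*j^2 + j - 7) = -3*j^2 + j + 9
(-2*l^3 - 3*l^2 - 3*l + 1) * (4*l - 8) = -8*l^4 + 4*l^3 + 12*l^2 + 28*l - 8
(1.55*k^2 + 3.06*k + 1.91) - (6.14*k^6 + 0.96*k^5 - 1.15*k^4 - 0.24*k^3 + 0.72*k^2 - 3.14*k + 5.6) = -6.14*k^6 - 0.96*k^5 + 1.15*k^4 + 0.24*k^3 + 0.83*k^2 + 6.2*k - 3.69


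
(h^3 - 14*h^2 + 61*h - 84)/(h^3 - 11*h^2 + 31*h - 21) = (h - 4)/(h - 1)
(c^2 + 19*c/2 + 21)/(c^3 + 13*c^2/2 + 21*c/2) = (c + 6)/(c*(c + 3))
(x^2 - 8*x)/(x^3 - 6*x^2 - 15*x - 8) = x/(x^2 + 2*x + 1)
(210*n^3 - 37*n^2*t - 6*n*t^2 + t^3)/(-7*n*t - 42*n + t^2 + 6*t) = (-30*n^2 + n*t + t^2)/(t + 6)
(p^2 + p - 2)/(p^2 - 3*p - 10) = (p - 1)/(p - 5)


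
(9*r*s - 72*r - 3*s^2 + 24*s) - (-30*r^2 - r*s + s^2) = 30*r^2 + 10*r*s - 72*r - 4*s^2 + 24*s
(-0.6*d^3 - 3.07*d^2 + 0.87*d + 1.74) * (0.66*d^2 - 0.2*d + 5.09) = -0.396*d^5 - 1.9062*d^4 - 1.8658*d^3 - 14.6519*d^2 + 4.0803*d + 8.8566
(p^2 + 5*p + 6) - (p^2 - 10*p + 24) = 15*p - 18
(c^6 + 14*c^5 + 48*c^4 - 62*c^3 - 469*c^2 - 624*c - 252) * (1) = c^6 + 14*c^5 + 48*c^4 - 62*c^3 - 469*c^2 - 624*c - 252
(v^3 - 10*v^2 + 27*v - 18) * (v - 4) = v^4 - 14*v^3 + 67*v^2 - 126*v + 72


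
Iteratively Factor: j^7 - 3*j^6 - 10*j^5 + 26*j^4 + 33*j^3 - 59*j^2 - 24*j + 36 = (j + 2)*(j^6 - 5*j^5 + 26*j^3 - 19*j^2 - 21*j + 18) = (j - 3)*(j + 2)*(j^5 - 2*j^4 - 6*j^3 + 8*j^2 + 5*j - 6) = (j - 3)*(j + 1)*(j + 2)*(j^4 - 3*j^3 - 3*j^2 + 11*j - 6) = (j - 3)^2*(j + 1)*(j + 2)*(j^3 - 3*j + 2) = (j - 3)^2*(j - 1)*(j + 1)*(j + 2)*(j^2 + j - 2) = (j - 3)^2*(j - 1)^2*(j + 1)*(j + 2)*(j + 2)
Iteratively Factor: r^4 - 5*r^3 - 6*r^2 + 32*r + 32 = (r + 2)*(r^3 - 7*r^2 + 8*r + 16) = (r - 4)*(r + 2)*(r^2 - 3*r - 4) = (r - 4)*(r + 1)*(r + 2)*(r - 4)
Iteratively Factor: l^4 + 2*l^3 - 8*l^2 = (l + 4)*(l^3 - 2*l^2) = l*(l + 4)*(l^2 - 2*l) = l*(l - 2)*(l + 4)*(l)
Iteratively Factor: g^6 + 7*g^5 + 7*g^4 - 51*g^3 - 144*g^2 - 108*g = (g + 3)*(g^5 + 4*g^4 - 5*g^3 - 36*g^2 - 36*g) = g*(g + 3)*(g^4 + 4*g^3 - 5*g^2 - 36*g - 36) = g*(g + 2)*(g + 3)*(g^3 + 2*g^2 - 9*g - 18) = g*(g + 2)^2*(g + 3)*(g^2 - 9) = g*(g - 3)*(g + 2)^2*(g + 3)*(g + 3)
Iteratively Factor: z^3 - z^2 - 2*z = (z + 1)*(z^2 - 2*z) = z*(z + 1)*(z - 2)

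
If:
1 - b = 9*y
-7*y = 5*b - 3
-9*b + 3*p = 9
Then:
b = 10/19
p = 87/19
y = 1/19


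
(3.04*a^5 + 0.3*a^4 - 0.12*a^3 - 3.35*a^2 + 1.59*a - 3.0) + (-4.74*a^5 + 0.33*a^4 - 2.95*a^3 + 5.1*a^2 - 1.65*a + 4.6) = -1.7*a^5 + 0.63*a^4 - 3.07*a^3 + 1.75*a^2 - 0.0599999999999998*a + 1.6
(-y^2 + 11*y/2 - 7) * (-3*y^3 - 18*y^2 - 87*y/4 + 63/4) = 3*y^5 + 3*y^4/2 - 225*y^3/4 - 75*y^2/8 + 1911*y/8 - 441/4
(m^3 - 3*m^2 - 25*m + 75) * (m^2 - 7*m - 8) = m^5 - 10*m^4 - 12*m^3 + 274*m^2 - 325*m - 600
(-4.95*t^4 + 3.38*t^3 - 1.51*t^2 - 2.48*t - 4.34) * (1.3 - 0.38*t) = 1.881*t^5 - 7.7194*t^4 + 4.9678*t^3 - 1.0206*t^2 - 1.5748*t - 5.642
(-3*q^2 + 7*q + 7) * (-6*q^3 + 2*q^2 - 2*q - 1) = 18*q^5 - 48*q^4 - 22*q^3 + 3*q^2 - 21*q - 7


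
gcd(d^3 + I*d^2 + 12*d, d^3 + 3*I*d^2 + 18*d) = d^2 - 3*I*d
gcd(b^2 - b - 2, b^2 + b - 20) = 1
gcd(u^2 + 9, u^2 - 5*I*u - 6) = u - 3*I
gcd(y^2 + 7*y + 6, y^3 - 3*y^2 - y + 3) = y + 1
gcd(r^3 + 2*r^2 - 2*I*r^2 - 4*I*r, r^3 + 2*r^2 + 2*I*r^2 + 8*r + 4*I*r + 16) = r^2 + r*(2 - 2*I) - 4*I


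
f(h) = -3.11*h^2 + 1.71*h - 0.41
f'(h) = 1.71 - 6.22*h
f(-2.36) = -21.77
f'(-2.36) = 16.39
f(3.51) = -32.72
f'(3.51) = -20.12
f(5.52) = -85.73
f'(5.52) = -32.62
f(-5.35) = -98.57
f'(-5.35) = 34.99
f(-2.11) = -17.86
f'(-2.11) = 14.83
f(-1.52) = -10.19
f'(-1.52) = 11.16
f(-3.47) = -43.79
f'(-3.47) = 23.29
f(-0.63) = -2.72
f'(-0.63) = 5.63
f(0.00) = -0.41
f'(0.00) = 1.71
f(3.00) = -23.27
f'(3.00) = -16.95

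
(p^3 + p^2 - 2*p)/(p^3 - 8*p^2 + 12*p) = (p^2 + p - 2)/(p^2 - 8*p + 12)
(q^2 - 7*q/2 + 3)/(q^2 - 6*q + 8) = (q - 3/2)/(q - 4)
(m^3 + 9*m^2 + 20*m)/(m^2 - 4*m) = (m^2 + 9*m + 20)/(m - 4)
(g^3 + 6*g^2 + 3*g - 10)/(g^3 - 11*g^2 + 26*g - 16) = (g^2 + 7*g + 10)/(g^2 - 10*g + 16)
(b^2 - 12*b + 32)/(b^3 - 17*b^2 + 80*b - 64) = (b - 4)/(b^2 - 9*b + 8)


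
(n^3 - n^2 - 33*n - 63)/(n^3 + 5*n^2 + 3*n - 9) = (n - 7)/(n - 1)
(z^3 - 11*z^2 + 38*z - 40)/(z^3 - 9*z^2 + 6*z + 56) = (z^2 - 7*z + 10)/(z^2 - 5*z - 14)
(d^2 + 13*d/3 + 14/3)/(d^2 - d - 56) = (d^2 + 13*d/3 + 14/3)/(d^2 - d - 56)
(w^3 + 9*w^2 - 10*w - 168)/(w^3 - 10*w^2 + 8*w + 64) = (w^2 + 13*w + 42)/(w^2 - 6*w - 16)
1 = 1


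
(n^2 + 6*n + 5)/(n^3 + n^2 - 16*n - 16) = (n + 5)/(n^2 - 16)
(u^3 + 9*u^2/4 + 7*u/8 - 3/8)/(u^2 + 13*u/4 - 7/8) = (2*u^2 + 5*u + 3)/(2*u + 7)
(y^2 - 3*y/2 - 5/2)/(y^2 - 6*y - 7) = (y - 5/2)/(y - 7)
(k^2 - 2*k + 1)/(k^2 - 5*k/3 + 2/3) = 3*(k - 1)/(3*k - 2)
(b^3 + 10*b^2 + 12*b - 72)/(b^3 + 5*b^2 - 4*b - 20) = (b^2 + 12*b + 36)/(b^2 + 7*b + 10)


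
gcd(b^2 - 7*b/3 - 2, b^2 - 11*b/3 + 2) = b - 3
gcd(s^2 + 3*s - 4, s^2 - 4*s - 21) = 1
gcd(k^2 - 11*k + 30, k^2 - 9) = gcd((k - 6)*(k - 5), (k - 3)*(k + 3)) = 1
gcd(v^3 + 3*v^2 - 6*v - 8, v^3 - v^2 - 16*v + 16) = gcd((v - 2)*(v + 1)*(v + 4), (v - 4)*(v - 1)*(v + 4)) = v + 4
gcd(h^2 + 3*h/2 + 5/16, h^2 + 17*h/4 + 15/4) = h + 5/4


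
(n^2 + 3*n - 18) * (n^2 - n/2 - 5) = n^4 + 5*n^3/2 - 49*n^2/2 - 6*n + 90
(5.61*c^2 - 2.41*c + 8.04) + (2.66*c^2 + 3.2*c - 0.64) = 8.27*c^2 + 0.79*c + 7.4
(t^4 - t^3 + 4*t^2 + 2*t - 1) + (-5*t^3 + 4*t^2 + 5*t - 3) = t^4 - 6*t^3 + 8*t^2 + 7*t - 4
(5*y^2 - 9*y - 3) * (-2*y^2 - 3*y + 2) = -10*y^4 + 3*y^3 + 43*y^2 - 9*y - 6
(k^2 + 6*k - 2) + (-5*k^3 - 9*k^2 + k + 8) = -5*k^3 - 8*k^2 + 7*k + 6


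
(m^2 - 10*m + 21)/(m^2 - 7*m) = (m - 3)/m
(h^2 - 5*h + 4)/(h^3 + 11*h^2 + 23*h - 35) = (h - 4)/(h^2 + 12*h + 35)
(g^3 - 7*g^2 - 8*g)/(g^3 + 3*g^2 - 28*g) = (g^2 - 7*g - 8)/(g^2 + 3*g - 28)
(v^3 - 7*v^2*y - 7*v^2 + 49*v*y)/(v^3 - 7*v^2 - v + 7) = v*(v - 7*y)/(v^2 - 1)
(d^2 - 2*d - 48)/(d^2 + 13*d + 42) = (d - 8)/(d + 7)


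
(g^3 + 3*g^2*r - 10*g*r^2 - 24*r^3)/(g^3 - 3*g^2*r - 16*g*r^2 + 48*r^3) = (-g - 2*r)/(-g + 4*r)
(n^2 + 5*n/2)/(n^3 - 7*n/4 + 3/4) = 2*n*(2*n + 5)/(4*n^3 - 7*n + 3)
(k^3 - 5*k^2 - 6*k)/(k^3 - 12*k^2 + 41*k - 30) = k*(k + 1)/(k^2 - 6*k + 5)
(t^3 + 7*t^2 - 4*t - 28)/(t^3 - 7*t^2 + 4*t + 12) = (t^2 + 9*t + 14)/(t^2 - 5*t - 6)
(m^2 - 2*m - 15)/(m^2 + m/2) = 2*(m^2 - 2*m - 15)/(m*(2*m + 1))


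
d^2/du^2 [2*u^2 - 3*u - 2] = 4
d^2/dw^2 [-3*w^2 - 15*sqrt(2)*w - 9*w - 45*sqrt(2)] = -6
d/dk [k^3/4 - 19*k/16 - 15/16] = 3*k^2/4 - 19/16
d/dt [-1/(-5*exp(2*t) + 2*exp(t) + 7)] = (2 - 10*exp(t))*exp(t)/(-5*exp(2*t) + 2*exp(t) + 7)^2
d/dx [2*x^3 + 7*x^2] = 2*x*(3*x + 7)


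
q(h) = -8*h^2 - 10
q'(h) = -16*h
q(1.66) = -32.04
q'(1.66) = -26.56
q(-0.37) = -11.10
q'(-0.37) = 5.92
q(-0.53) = -12.25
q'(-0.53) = 8.48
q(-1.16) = -20.76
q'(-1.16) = 18.56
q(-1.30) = -23.52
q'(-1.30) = 20.80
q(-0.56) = -12.51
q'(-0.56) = 8.96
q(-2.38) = -55.32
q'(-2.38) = 38.08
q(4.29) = -157.23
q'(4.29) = -68.64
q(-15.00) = -1810.00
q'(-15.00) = 240.00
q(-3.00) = -82.00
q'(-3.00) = 48.00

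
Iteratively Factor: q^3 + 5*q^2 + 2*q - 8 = (q + 2)*(q^2 + 3*q - 4) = (q - 1)*(q + 2)*(q + 4)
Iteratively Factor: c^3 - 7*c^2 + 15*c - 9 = (c - 3)*(c^2 - 4*c + 3) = (c - 3)^2*(c - 1)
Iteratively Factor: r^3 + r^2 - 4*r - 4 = (r - 2)*(r^2 + 3*r + 2) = (r - 2)*(r + 2)*(r + 1)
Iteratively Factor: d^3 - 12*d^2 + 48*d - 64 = (d - 4)*(d^2 - 8*d + 16) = (d - 4)^2*(d - 4)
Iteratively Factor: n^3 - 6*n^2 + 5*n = (n - 1)*(n^2 - 5*n) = n*(n - 1)*(n - 5)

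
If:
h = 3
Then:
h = 3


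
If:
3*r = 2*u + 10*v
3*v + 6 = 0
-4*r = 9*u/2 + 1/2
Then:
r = -182/43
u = 157/43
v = -2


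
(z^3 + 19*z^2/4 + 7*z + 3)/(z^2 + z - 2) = (4*z^2 + 11*z + 6)/(4*(z - 1))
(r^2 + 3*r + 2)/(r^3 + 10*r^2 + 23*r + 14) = 1/(r + 7)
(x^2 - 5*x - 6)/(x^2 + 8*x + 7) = (x - 6)/(x + 7)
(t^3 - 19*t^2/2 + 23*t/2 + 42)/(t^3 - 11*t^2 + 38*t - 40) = (2*t^2 - 11*t - 21)/(2*(t^2 - 7*t + 10))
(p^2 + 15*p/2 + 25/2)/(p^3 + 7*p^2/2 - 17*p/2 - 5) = (2*p + 5)/(2*p^2 - 3*p - 2)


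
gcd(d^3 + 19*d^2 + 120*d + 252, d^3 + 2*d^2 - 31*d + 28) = d + 7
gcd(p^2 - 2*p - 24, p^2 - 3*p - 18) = p - 6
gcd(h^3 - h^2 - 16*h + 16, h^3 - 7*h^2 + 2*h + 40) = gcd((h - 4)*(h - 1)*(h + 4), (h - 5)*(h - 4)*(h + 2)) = h - 4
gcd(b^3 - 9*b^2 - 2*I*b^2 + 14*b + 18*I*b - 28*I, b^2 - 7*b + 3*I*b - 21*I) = b - 7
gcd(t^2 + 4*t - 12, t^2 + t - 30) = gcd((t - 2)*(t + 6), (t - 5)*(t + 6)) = t + 6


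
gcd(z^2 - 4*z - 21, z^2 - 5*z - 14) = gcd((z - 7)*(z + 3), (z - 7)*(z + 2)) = z - 7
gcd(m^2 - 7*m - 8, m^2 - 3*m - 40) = m - 8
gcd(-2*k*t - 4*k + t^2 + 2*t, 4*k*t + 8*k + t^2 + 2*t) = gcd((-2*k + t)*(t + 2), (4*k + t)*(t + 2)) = t + 2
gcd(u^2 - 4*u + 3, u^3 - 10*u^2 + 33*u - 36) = u - 3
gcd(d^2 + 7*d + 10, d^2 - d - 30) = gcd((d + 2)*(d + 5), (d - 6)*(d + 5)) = d + 5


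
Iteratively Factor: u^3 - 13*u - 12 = (u - 4)*(u^2 + 4*u + 3) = (u - 4)*(u + 1)*(u + 3)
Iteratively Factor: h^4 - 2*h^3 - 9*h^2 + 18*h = (h + 3)*(h^3 - 5*h^2 + 6*h) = h*(h + 3)*(h^2 - 5*h + 6) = h*(h - 3)*(h + 3)*(h - 2)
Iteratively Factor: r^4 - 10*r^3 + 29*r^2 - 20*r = (r - 5)*(r^3 - 5*r^2 + 4*r) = (r - 5)*(r - 4)*(r^2 - r) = r*(r - 5)*(r - 4)*(r - 1)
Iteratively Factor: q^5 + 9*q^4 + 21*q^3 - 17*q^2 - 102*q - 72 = (q - 2)*(q^4 + 11*q^3 + 43*q^2 + 69*q + 36) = (q - 2)*(q + 3)*(q^3 + 8*q^2 + 19*q + 12) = (q - 2)*(q + 3)^2*(q^2 + 5*q + 4) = (q - 2)*(q + 3)^2*(q + 4)*(q + 1)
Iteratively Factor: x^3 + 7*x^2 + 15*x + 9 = (x + 3)*(x^2 + 4*x + 3) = (x + 3)^2*(x + 1)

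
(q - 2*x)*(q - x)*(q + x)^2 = q^4 - q^3*x - 3*q^2*x^2 + q*x^3 + 2*x^4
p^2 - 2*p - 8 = (p - 4)*(p + 2)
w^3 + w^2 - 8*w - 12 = (w - 3)*(w + 2)^2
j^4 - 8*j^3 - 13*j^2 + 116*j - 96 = (j - 8)*(j - 3)*(j - 1)*(j + 4)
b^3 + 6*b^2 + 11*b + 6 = (b + 1)*(b + 2)*(b + 3)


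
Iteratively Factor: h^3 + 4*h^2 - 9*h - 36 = (h + 4)*(h^2 - 9) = (h + 3)*(h + 4)*(h - 3)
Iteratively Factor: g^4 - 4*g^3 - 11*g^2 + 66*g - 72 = (g - 3)*(g^3 - g^2 - 14*g + 24) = (g - 3)^2*(g^2 + 2*g - 8) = (g - 3)^2*(g + 4)*(g - 2)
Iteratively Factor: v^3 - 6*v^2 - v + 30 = (v - 3)*(v^2 - 3*v - 10) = (v - 3)*(v + 2)*(v - 5)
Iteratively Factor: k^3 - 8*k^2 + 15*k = (k - 5)*(k^2 - 3*k) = (k - 5)*(k - 3)*(k)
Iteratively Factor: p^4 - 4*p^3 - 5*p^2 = (p - 5)*(p^3 + p^2) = (p - 5)*(p + 1)*(p^2) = p*(p - 5)*(p + 1)*(p)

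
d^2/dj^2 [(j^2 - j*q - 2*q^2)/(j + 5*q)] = 56*q^2/(j^3 + 15*j^2*q + 75*j*q^2 + 125*q^3)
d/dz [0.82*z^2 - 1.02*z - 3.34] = 1.64*z - 1.02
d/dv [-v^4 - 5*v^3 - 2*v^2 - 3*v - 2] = -4*v^3 - 15*v^2 - 4*v - 3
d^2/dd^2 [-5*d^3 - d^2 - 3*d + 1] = -30*d - 2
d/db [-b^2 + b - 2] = 1 - 2*b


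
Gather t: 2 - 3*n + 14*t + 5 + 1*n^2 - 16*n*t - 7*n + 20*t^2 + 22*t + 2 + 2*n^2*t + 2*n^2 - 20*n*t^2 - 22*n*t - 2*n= 3*n^2 - 12*n + t^2*(20 - 20*n) + t*(2*n^2 - 38*n + 36) + 9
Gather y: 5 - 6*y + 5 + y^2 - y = y^2 - 7*y + 10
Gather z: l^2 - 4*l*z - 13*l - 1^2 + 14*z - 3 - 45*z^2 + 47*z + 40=l^2 - 13*l - 45*z^2 + z*(61 - 4*l) + 36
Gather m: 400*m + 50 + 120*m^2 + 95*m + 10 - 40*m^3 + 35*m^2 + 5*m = -40*m^3 + 155*m^2 + 500*m + 60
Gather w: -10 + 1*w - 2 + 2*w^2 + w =2*w^2 + 2*w - 12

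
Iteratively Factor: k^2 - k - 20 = (k + 4)*(k - 5)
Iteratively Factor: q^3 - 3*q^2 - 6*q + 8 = (q + 2)*(q^2 - 5*q + 4) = (q - 4)*(q + 2)*(q - 1)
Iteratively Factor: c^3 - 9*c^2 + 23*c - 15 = (c - 5)*(c^2 - 4*c + 3) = (c - 5)*(c - 1)*(c - 3)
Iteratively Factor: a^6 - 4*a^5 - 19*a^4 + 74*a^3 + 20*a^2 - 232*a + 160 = (a - 2)*(a^5 - 2*a^4 - 23*a^3 + 28*a^2 + 76*a - 80) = (a - 2)*(a + 2)*(a^4 - 4*a^3 - 15*a^2 + 58*a - 40) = (a - 2)*(a - 1)*(a + 2)*(a^3 - 3*a^2 - 18*a + 40) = (a - 5)*(a - 2)*(a - 1)*(a + 2)*(a^2 + 2*a - 8) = (a - 5)*(a - 2)^2*(a - 1)*(a + 2)*(a + 4)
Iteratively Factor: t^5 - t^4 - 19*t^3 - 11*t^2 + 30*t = (t + 3)*(t^4 - 4*t^3 - 7*t^2 + 10*t) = (t + 2)*(t + 3)*(t^3 - 6*t^2 + 5*t) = (t - 5)*(t + 2)*(t + 3)*(t^2 - t) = t*(t - 5)*(t + 2)*(t + 3)*(t - 1)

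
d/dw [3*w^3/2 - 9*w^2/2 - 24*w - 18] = 9*w^2/2 - 9*w - 24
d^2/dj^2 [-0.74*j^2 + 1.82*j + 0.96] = -1.48000000000000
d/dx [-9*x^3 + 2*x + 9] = 2 - 27*x^2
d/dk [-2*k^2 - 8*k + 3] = -4*k - 8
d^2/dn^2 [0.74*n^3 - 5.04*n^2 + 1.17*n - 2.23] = 4.44*n - 10.08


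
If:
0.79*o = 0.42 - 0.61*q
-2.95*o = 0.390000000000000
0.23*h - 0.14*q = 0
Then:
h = 0.52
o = -0.13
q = 0.86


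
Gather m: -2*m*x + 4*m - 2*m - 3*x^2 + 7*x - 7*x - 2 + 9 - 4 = m*(2 - 2*x) - 3*x^2 + 3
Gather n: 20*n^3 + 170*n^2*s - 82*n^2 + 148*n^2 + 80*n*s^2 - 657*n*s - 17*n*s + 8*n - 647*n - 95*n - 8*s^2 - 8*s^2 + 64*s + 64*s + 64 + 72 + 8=20*n^3 + n^2*(170*s + 66) + n*(80*s^2 - 674*s - 734) - 16*s^2 + 128*s + 144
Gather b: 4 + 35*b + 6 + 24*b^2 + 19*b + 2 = 24*b^2 + 54*b + 12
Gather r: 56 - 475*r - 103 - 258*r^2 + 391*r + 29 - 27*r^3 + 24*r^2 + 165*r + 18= -27*r^3 - 234*r^2 + 81*r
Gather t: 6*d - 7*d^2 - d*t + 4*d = -7*d^2 - d*t + 10*d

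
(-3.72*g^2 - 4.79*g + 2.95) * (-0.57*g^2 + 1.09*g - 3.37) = 2.1204*g^4 - 1.3245*g^3 + 5.6338*g^2 + 19.3578*g - 9.9415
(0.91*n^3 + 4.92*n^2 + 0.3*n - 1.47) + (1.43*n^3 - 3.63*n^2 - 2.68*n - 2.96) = 2.34*n^3 + 1.29*n^2 - 2.38*n - 4.43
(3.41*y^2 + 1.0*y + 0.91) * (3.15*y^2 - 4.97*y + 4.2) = 10.7415*y^4 - 13.7977*y^3 + 12.2185*y^2 - 0.322699999999999*y + 3.822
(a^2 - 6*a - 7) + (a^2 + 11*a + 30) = 2*a^2 + 5*a + 23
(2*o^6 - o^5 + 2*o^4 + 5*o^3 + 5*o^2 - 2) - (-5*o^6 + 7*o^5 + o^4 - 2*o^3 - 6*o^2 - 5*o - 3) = 7*o^6 - 8*o^5 + o^4 + 7*o^3 + 11*o^2 + 5*o + 1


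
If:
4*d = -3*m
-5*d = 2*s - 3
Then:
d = 3/5 - 2*s/5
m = 8*s/15 - 4/5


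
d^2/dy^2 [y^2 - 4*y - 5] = 2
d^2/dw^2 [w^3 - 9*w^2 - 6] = 6*w - 18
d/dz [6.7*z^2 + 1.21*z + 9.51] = 13.4*z + 1.21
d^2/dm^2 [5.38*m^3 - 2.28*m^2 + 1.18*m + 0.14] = 32.28*m - 4.56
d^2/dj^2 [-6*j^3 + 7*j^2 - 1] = 14 - 36*j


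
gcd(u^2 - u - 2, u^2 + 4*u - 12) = u - 2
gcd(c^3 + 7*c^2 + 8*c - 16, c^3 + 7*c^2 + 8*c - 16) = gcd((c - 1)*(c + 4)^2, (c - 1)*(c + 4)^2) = c^3 + 7*c^2 + 8*c - 16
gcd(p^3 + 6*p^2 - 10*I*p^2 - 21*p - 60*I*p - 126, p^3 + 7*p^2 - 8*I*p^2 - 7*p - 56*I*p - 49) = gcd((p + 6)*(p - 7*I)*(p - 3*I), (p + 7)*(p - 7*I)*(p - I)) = p - 7*I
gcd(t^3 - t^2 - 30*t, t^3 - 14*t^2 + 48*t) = t^2 - 6*t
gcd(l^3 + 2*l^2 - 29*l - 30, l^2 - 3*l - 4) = l + 1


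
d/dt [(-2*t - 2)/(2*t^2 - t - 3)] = 4/(4*t^2 - 12*t + 9)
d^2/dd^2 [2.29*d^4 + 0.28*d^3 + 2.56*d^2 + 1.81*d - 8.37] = 27.48*d^2 + 1.68*d + 5.12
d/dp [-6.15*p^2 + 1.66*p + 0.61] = 1.66 - 12.3*p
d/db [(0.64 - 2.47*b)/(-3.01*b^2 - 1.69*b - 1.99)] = (-7.4347*b^2 + 3.8528*b + 5.9969)/(9.0601*b^4 + 10.1738*b^3 + 14.8359*b^2 + 6.7262*b + 3.9601)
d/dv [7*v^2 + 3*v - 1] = 14*v + 3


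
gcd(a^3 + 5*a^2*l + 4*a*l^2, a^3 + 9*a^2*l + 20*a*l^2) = a^2 + 4*a*l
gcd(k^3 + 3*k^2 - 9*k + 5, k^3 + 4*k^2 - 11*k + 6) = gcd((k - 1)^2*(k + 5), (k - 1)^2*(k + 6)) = k^2 - 2*k + 1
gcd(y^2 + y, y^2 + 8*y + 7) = y + 1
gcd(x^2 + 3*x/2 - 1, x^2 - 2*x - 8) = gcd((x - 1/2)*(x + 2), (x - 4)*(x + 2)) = x + 2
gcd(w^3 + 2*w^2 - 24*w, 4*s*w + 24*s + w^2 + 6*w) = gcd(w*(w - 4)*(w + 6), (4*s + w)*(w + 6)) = w + 6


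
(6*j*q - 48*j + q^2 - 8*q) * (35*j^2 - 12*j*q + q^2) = 210*j^3*q - 1680*j^3 - 37*j^2*q^2 + 296*j^2*q - 6*j*q^3 + 48*j*q^2 + q^4 - 8*q^3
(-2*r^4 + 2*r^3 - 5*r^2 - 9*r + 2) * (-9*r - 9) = 18*r^5 + 27*r^3 + 126*r^2 + 63*r - 18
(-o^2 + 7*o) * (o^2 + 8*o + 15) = -o^4 - o^3 + 41*o^2 + 105*o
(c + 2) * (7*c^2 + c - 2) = 7*c^3 + 15*c^2 - 4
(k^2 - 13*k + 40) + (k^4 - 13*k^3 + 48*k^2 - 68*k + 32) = k^4 - 13*k^3 + 49*k^2 - 81*k + 72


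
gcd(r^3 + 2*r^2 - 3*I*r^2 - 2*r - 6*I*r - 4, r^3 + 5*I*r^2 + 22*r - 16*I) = r^2 - 3*I*r - 2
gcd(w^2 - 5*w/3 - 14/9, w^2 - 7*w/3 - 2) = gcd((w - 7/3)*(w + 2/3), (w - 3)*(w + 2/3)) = w + 2/3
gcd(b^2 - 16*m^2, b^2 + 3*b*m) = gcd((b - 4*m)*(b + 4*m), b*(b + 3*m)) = 1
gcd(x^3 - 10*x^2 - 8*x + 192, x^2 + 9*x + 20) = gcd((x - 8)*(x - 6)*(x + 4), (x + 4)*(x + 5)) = x + 4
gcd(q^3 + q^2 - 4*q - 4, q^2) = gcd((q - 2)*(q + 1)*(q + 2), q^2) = 1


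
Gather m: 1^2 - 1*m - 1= -m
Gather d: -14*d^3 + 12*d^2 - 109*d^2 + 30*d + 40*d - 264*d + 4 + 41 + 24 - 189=-14*d^3 - 97*d^2 - 194*d - 120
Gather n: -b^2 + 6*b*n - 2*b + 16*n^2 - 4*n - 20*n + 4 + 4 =-b^2 - 2*b + 16*n^2 + n*(6*b - 24) + 8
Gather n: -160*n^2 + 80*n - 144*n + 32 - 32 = -160*n^2 - 64*n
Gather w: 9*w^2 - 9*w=9*w^2 - 9*w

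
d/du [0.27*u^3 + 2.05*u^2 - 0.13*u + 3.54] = 0.81*u^2 + 4.1*u - 0.13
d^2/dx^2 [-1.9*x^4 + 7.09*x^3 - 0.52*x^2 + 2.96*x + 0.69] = -22.8*x^2 + 42.54*x - 1.04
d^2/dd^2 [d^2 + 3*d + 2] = 2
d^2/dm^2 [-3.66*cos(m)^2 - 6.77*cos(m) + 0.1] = -14.64*sin(m)^2 + 6.77*cos(m) + 7.32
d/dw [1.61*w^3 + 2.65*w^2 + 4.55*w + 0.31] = 4.83*w^2 + 5.3*w + 4.55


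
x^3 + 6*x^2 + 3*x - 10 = (x - 1)*(x + 2)*(x + 5)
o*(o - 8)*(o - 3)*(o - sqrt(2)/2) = o^4 - 11*o^3 - sqrt(2)*o^3/2 + 11*sqrt(2)*o^2/2 + 24*o^2 - 12*sqrt(2)*o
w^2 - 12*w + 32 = (w - 8)*(w - 4)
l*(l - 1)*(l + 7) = l^3 + 6*l^2 - 7*l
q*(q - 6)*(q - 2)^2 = q^4 - 10*q^3 + 28*q^2 - 24*q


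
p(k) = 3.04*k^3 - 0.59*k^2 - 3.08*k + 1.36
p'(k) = 9.12*k^2 - 1.18*k - 3.08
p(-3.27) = -101.17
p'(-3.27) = 98.30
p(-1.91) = -16.09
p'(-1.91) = 32.44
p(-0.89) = 1.49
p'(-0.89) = 5.19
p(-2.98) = -75.15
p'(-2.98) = 81.43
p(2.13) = 21.50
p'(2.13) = 35.78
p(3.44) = 107.53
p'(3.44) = 100.78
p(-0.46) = 2.36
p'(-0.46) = -0.61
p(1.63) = 7.94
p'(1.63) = 19.23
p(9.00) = 2142.01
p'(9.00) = 725.02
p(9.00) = 2142.01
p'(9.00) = 725.02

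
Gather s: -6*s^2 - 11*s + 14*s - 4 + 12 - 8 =-6*s^2 + 3*s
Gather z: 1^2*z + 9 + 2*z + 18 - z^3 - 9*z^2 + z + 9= -z^3 - 9*z^2 + 4*z + 36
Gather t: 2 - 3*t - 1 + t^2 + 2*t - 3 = t^2 - t - 2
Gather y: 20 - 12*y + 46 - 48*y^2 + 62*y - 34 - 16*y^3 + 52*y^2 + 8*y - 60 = -16*y^3 + 4*y^2 + 58*y - 28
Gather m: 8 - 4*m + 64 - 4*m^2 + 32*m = -4*m^2 + 28*m + 72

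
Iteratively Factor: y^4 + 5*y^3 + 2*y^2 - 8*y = (y + 4)*(y^3 + y^2 - 2*y) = (y - 1)*(y + 4)*(y^2 + 2*y) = (y - 1)*(y + 2)*(y + 4)*(y)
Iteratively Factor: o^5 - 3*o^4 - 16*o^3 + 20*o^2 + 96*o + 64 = (o + 2)*(o^4 - 5*o^3 - 6*o^2 + 32*o + 32) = (o - 4)*(o + 2)*(o^3 - o^2 - 10*o - 8) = (o - 4)^2*(o + 2)*(o^2 + 3*o + 2) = (o - 4)^2*(o + 1)*(o + 2)*(o + 2)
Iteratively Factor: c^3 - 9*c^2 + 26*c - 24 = (c - 4)*(c^2 - 5*c + 6) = (c - 4)*(c - 2)*(c - 3)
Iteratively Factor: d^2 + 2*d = (d)*(d + 2)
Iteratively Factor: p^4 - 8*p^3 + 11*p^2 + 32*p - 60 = (p + 2)*(p^3 - 10*p^2 + 31*p - 30) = (p - 3)*(p + 2)*(p^2 - 7*p + 10) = (p - 5)*(p - 3)*(p + 2)*(p - 2)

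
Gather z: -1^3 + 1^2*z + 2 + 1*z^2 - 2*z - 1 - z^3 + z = -z^3 + z^2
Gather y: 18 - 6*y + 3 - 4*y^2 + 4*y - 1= -4*y^2 - 2*y + 20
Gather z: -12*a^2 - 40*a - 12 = -12*a^2 - 40*a - 12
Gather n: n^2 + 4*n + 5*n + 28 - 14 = n^2 + 9*n + 14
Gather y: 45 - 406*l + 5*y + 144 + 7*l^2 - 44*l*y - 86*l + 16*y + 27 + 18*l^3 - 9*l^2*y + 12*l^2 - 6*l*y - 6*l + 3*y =18*l^3 + 19*l^2 - 498*l + y*(-9*l^2 - 50*l + 24) + 216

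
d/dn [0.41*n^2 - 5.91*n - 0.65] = 0.82*n - 5.91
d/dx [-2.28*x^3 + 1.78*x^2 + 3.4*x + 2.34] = -6.84*x^2 + 3.56*x + 3.4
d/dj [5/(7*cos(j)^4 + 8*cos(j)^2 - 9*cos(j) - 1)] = 5*(28*cos(j)^3 + 16*cos(j) - 9)*sin(j)/(7*cos(j)^4 + 8*cos(j)^2 - 9*cos(j) - 1)^2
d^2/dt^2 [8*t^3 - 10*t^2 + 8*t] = 48*t - 20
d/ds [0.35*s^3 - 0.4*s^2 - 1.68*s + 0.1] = 1.05*s^2 - 0.8*s - 1.68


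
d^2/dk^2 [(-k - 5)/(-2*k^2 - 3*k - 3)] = 2*((k + 5)*(4*k + 3)^2 - (6*k + 13)*(2*k^2 + 3*k + 3))/(2*k^2 + 3*k + 3)^3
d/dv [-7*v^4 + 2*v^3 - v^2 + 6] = 2*v*(-14*v^2 + 3*v - 1)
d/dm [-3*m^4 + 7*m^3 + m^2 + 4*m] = -12*m^3 + 21*m^2 + 2*m + 4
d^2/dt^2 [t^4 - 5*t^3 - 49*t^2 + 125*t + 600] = 12*t^2 - 30*t - 98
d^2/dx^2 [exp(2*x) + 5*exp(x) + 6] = (4*exp(x) + 5)*exp(x)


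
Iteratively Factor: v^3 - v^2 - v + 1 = (v + 1)*(v^2 - 2*v + 1) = (v - 1)*(v + 1)*(v - 1)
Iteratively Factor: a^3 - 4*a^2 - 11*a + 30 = (a - 2)*(a^2 - 2*a - 15) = (a - 2)*(a + 3)*(a - 5)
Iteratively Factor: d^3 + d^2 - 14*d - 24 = (d + 3)*(d^2 - 2*d - 8) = (d - 4)*(d + 3)*(d + 2)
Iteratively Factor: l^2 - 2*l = (l - 2)*(l)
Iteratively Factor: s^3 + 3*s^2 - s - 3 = (s + 1)*(s^2 + 2*s - 3) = (s + 1)*(s + 3)*(s - 1)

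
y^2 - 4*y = y*(y - 4)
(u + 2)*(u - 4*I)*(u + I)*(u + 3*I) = u^4 + 2*u^3 + 13*u^2 + 26*u + 12*I*u + 24*I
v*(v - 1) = v^2 - v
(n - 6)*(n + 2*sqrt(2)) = n^2 - 6*n + 2*sqrt(2)*n - 12*sqrt(2)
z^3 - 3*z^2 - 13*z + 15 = (z - 5)*(z - 1)*(z + 3)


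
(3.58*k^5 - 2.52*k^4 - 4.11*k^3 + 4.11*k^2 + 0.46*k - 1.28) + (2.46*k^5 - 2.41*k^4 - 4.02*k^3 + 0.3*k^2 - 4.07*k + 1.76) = 6.04*k^5 - 4.93*k^4 - 8.13*k^3 + 4.41*k^2 - 3.61*k + 0.48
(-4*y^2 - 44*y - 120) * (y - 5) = -4*y^3 - 24*y^2 + 100*y + 600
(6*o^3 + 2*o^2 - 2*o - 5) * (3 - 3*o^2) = -18*o^5 - 6*o^4 + 24*o^3 + 21*o^2 - 6*o - 15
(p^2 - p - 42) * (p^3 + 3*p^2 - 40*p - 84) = p^5 + 2*p^4 - 85*p^3 - 170*p^2 + 1764*p + 3528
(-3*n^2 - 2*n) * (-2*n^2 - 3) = 6*n^4 + 4*n^3 + 9*n^2 + 6*n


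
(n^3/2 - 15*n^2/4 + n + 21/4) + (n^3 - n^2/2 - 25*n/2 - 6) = 3*n^3/2 - 17*n^2/4 - 23*n/2 - 3/4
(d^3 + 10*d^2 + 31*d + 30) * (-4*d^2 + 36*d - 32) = -4*d^5 - 4*d^4 + 204*d^3 + 676*d^2 + 88*d - 960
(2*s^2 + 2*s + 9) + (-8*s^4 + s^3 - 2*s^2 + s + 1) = -8*s^4 + s^3 + 3*s + 10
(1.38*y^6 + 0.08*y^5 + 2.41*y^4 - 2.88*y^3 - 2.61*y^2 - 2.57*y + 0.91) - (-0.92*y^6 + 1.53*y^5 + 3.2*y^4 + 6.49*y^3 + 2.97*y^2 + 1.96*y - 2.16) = 2.3*y^6 - 1.45*y^5 - 0.79*y^4 - 9.37*y^3 - 5.58*y^2 - 4.53*y + 3.07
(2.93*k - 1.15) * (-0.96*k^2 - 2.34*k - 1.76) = -2.8128*k^3 - 5.7522*k^2 - 2.4658*k + 2.024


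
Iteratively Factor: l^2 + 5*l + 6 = (l + 2)*(l + 3)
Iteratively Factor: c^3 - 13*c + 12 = (c - 1)*(c^2 + c - 12) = (c - 1)*(c + 4)*(c - 3)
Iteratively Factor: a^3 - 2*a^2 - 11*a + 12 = (a - 1)*(a^2 - a - 12) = (a - 4)*(a - 1)*(a + 3)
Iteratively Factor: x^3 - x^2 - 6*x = (x + 2)*(x^2 - 3*x) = x*(x + 2)*(x - 3)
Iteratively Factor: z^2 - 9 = (z - 3)*(z + 3)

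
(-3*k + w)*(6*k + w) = -18*k^2 + 3*k*w + w^2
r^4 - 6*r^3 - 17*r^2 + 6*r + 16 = (r - 8)*(r - 1)*(r + 1)*(r + 2)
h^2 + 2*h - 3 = (h - 1)*(h + 3)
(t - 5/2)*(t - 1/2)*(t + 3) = t^3 - 31*t/4 + 15/4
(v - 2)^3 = v^3 - 6*v^2 + 12*v - 8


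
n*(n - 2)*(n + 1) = n^3 - n^2 - 2*n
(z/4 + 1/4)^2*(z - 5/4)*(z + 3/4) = z^4/16 + 3*z^3/32 - 15*z^2/256 - 19*z/128 - 15/256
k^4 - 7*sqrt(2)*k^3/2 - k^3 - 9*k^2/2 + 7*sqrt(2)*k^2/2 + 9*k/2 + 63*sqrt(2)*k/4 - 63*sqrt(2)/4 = (k - 1)*(k - 7*sqrt(2)/2)*(k - 3*sqrt(2)/2)*(k + 3*sqrt(2)/2)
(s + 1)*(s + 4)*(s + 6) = s^3 + 11*s^2 + 34*s + 24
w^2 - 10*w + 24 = (w - 6)*(w - 4)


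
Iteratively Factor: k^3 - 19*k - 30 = (k - 5)*(k^2 + 5*k + 6) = (k - 5)*(k + 3)*(k + 2)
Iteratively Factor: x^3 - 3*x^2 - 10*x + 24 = (x - 4)*(x^2 + x - 6) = (x - 4)*(x - 2)*(x + 3)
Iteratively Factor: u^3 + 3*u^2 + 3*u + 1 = (u + 1)*(u^2 + 2*u + 1) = (u + 1)^2*(u + 1)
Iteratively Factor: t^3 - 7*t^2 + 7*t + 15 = (t - 3)*(t^2 - 4*t - 5) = (t - 5)*(t - 3)*(t + 1)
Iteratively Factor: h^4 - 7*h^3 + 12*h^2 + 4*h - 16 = (h - 2)*(h^3 - 5*h^2 + 2*h + 8) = (h - 4)*(h - 2)*(h^2 - h - 2) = (h - 4)*(h - 2)^2*(h + 1)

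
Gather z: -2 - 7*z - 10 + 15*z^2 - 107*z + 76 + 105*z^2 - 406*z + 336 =120*z^2 - 520*z + 400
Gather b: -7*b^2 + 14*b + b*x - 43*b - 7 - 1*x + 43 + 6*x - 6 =-7*b^2 + b*(x - 29) + 5*x + 30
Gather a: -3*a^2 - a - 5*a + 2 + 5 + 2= -3*a^2 - 6*a + 9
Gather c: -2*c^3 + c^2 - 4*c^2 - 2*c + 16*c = -2*c^3 - 3*c^2 + 14*c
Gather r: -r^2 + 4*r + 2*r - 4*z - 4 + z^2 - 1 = -r^2 + 6*r + z^2 - 4*z - 5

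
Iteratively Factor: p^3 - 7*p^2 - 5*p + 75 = (p - 5)*(p^2 - 2*p - 15) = (p - 5)^2*(p + 3)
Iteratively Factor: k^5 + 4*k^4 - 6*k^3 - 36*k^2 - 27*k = (k + 1)*(k^4 + 3*k^3 - 9*k^2 - 27*k) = (k + 1)*(k + 3)*(k^3 - 9*k) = (k - 3)*(k + 1)*(k + 3)*(k^2 + 3*k) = k*(k - 3)*(k + 1)*(k + 3)*(k + 3)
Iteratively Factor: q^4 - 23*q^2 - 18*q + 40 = (q - 1)*(q^3 + q^2 - 22*q - 40) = (q - 1)*(q + 4)*(q^2 - 3*q - 10) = (q - 5)*(q - 1)*(q + 4)*(q + 2)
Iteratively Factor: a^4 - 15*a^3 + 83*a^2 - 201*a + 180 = (a - 4)*(a^3 - 11*a^2 + 39*a - 45) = (a - 4)*(a - 3)*(a^2 - 8*a + 15) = (a - 5)*(a - 4)*(a - 3)*(a - 3)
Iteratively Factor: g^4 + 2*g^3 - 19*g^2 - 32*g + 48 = (g + 4)*(g^3 - 2*g^2 - 11*g + 12) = (g - 4)*(g + 4)*(g^2 + 2*g - 3) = (g - 4)*(g + 3)*(g + 4)*(g - 1)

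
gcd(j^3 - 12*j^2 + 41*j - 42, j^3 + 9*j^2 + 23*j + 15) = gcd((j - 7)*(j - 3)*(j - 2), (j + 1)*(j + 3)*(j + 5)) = 1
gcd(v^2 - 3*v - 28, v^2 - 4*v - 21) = v - 7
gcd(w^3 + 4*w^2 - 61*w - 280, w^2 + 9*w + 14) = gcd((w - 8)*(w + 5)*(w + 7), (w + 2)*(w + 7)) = w + 7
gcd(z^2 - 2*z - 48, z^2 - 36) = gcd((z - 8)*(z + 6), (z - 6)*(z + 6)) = z + 6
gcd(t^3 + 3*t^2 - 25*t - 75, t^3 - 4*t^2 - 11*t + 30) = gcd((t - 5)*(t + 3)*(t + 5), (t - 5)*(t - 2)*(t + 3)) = t^2 - 2*t - 15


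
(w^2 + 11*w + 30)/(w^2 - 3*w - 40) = (w + 6)/(w - 8)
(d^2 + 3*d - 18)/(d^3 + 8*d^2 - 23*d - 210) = (d - 3)/(d^2 + 2*d - 35)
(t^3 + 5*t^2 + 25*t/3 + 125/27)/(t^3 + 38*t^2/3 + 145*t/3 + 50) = (9*t^2 + 30*t + 25)/(9*(t^2 + 11*t + 30))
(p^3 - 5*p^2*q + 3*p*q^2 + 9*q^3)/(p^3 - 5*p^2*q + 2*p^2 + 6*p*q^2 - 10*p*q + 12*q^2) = (p^2 - 2*p*q - 3*q^2)/(p^2 - 2*p*q + 2*p - 4*q)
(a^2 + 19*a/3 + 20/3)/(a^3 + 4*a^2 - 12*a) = (3*a^2 + 19*a + 20)/(3*a*(a^2 + 4*a - 12))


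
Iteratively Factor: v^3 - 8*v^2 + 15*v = (v)*(v^2 - 8*v + 15) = v*(v - 3)*(v - 5)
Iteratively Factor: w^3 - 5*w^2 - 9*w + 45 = (w + 3)*(w^2 - 8*w + 15) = (w - 3)*(w + 3)*(w - 5)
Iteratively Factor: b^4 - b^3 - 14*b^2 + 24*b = (b - 2)*(b^3 + b^2 - 12*b) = (b - 3)*(b - 2)*(b^2 + 4*b) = b*(b - 3)*(b - 2)*(b + 4)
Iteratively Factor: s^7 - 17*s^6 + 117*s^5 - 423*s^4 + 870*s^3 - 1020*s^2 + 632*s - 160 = (s - 2)*(s^6 - 15*s^5 + 87*s^4 - 249*s^3 + 372*s^2 - 276*s + 80) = (s - 5)*(s - 2)*(s^5 - 10*s^4 + 37*s^3 - 64*s^2 + 52*s - 16) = (s - 5)*(s - 2)^2*(s^4 - 8*s^3 + 21*s^2 - 22*s + 8) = (s - 5)*(s - 2)^3*(s^3 - 6*s^2 + 9*s - 4) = (s - 5)*(s - 2)^3*(s - 1)*(s^2 - 5*s + 4) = (s - 5)*(s - 2)^3*(s - 1)^2*(s - 4)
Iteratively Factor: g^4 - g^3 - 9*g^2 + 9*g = (g - 1)*(g^3 - 9*g) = (g - 1)*(g + 3)*(g^2 - 3*g) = (g - 3)*(g - 1)*(g + 3)*(g)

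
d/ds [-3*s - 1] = -3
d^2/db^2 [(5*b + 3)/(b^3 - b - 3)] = 2*(-(5*b + 3)*(3*b^2 - 1)^2 + (-15*b^2 - 3*b*(5*b + 3) + 5)*(-b^3 + b + 3))/(-b^3 + b + 3)^3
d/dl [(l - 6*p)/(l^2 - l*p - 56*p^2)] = (l^2 - l*p - 56*p^2 - (l - 6*p)*(2*l - p))/(-l^2 + l*p + 56*p^2)^2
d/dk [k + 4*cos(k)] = 1 - 4*sin(k)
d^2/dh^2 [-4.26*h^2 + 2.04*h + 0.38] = -8.52000000000000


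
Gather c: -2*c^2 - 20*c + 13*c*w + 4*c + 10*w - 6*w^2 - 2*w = -2*c^2 + c*(13*w - 16) - 6*w^2 + 8*w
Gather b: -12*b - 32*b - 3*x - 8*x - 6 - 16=-44*b - 11*x - 22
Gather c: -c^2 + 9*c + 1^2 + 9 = -c^2 + 9*c + 10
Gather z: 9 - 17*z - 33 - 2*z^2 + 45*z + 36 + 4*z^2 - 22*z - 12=2*z^2 + 6*z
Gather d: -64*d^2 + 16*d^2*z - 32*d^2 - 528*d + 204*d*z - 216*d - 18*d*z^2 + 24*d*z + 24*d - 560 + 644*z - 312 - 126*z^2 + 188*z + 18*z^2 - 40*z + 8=d^2*(16*z - 96) + d*(-18*z^2 + 228*z - 720) - 108*z^2 + 792*z - 864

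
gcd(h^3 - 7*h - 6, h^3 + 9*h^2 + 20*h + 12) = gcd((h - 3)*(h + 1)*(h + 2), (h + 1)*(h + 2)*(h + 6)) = h^2 + 3*h + 2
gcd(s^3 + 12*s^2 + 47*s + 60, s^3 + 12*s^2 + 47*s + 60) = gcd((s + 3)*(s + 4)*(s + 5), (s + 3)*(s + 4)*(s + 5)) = s^3 + 12*s^2 + 47*s + 60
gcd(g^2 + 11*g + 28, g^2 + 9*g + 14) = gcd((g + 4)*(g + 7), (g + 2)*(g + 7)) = g + 7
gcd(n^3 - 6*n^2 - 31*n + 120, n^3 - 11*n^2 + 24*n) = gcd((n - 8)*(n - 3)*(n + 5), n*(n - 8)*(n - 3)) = n^2 - 11*n + 24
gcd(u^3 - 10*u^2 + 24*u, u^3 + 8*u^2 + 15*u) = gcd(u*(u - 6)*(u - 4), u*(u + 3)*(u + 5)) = u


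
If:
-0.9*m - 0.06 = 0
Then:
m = -0.07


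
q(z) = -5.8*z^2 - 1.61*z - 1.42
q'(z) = -11.6*z - 1.61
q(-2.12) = -24.07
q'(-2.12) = 22.98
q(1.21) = -11.86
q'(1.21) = -15.65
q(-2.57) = -35.59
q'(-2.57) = 28.20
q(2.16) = -31.96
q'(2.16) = -26.67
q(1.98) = -27.35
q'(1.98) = -24.58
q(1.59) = -18.64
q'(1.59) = -20.05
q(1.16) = -11.09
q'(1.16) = -15.07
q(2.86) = -53.47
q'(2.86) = -34.79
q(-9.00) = -456.73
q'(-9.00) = 102.79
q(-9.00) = -456.73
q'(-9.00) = 102.79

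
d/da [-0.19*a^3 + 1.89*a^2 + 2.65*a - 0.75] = -0.57*a^2 + 3.78*a + 2.65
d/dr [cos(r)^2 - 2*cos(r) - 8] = 2*(1 - cos(r))*sin(r)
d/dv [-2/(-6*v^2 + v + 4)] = 2*(1 - 12*v)/(-6*v^2 + v + 4)^2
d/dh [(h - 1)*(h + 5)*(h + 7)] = 3*h^2 + 22*h + 23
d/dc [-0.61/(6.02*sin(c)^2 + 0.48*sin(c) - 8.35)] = (7.3444*sin(c) + 0.2928)*cos(c)/(6.02*sin(c)^2 + 0.48*sin(c) - 8.35)^2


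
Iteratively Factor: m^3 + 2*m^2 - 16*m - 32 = (m + 4)*(m^2 - 2*m - 8) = (m - 4)*(m + 4)*(m + 2)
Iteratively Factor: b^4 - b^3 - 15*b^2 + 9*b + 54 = (b + 3)*(b^3 - 4*b^2 - 3*b + 18) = (b - 3)*(b + 3)*(b^2 - b - 6) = (b - 3)^2*(b + 3)*(b + 2)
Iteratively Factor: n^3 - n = (n - 1)*(n^2 + n) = n*(n - 1)*(n + 1)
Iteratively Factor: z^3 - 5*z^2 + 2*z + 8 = (z - 2)*(z^2 - 3*z - 4) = (z - 2)*(z + 1)*(z - 4)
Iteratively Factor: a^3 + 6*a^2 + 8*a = (a + 2)*(a^2 + 4*a) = a*(a + 2)*(a + 4)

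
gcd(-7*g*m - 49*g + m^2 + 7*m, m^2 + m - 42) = m + 7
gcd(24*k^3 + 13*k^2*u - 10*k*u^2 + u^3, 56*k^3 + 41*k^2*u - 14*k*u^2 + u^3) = -8*k^2 - 7*k*u + u^2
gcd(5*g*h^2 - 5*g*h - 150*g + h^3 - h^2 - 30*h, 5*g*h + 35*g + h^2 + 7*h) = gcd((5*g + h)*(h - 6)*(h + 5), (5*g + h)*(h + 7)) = 5*g + h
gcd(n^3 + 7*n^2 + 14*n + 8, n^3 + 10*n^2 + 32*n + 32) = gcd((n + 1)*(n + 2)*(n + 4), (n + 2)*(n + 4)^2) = n^2 + 6*n + 8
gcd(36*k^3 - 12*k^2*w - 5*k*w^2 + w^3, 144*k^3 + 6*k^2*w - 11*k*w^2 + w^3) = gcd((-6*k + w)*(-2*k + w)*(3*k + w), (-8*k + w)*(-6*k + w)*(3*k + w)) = -18*k^2 - 3*k*w + w^2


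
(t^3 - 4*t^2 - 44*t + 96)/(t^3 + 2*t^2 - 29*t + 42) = (t^2 - 2*t - 48)/(t^2 + 4*t - 21)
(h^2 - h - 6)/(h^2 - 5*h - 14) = (h - 3)/(h - 7)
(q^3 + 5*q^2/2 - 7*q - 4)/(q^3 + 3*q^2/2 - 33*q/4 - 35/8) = 4*(q^2 + 2*q - 8)/(4*q^2 + 4*q - 35)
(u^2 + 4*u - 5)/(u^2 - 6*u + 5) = (u + 5)/(u - 5)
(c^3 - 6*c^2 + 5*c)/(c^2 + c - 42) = c*(c^2 - 6*c + 5)/(c^2 + c - 42)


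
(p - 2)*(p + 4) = p^2 + 2*p - 8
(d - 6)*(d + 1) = d^2 - 5*d - 6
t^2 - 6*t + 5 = (t - 5)*(t - 1)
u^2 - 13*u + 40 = (u - 8)*(u - 5)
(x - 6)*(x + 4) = x^2 - 2*x - 24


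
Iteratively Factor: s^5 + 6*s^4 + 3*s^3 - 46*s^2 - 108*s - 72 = (s - 3)*(s^4 + 9*s^3 + 30*s^2 + 44*s + 24) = (s - 3)*(s + 2)*(s^3 + 7*s^2 + 16*s + 12) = (s - 3)*(s + 2)*(s + 3)*(s^2 + 4*s + 4) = (s - 3)*(s + 2)^2*(s + 3)*(s + 2)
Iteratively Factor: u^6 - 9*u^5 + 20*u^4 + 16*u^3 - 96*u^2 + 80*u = (u + 2)*(u^5 - 11*u^4 + 42*u^3 - 68*u^2 + 40*u) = u*(u + 2)*(u^4 - 11*u^3 + 42*u^2 - 68*u + 40) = u*(u - 2)*(u + 2)*(u^3 - 9*u^2 + 24*u - 20) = u*(u - 5)*(u - 2)*(u + 2)*(u^2 - 4*u + 4) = u*(u - 5)*(u - 2)^2*(u + 2)*(u - 2)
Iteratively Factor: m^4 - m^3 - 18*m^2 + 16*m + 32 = (m - 4)*(m^3 + 3*m^2 - 6*m - 8) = (m - 4)*(m + 4)*(m^2 - m - 2) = (m - 4)*(m + 1)*(m + 4)*(m - 2)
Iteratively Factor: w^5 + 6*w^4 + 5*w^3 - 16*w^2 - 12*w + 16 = (w + 2)*(w^4 + 4*w^3 - 3*w^2 - 10*w + 8) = (w + 2)^2*(w^3 + 2*w^2 - 7*w + 4) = (w + 2)^2*(w + 4)*(w^2 - 2*w + 1) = (w - 1)*(w + 2)^2*(w + 4)*(w - 1)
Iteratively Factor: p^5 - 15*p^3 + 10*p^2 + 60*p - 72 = (p + 3)*(p^4 - 3*p^3 - 6*p^2 + 28*p - 24) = (p - 2)*(p + 3)*(p^3 - p^2 - 8*p + 12) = (p - 2)^2*(p + 3)*(p^2 + p - 6) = (p - 2)^3*(p + 3)*(p + 3)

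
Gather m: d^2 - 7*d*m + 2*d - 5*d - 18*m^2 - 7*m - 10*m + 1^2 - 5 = d^2 - 3*d - 18*m^2 + m*(-7*d - 17) - 4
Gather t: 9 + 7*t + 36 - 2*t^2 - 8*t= -2*t^2 - t + 45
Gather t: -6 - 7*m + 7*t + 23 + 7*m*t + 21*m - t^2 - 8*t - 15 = 14*m - t^2 + t*(7*m - 1) + 2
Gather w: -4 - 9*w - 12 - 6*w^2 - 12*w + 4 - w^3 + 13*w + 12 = -w^3 - 6*w^2 - 8*w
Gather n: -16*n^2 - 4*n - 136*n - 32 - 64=-16*n^2 - 140*n - 96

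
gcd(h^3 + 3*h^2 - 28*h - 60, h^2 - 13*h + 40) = h - 5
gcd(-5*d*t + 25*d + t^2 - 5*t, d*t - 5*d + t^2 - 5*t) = t - 5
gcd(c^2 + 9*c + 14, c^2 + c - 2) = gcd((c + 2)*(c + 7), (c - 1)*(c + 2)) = c + 2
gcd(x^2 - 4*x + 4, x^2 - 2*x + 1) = 1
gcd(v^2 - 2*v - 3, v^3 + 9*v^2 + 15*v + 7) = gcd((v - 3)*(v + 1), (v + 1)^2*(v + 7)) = v + 1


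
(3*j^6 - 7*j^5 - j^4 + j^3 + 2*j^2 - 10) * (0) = 0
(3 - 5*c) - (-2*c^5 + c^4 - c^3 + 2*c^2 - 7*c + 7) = 2*c^5 - c^4 + c^3 - 2*c^2 + 2*c - 4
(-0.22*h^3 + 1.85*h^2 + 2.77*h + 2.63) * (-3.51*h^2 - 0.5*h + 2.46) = 0.7722*h^5 - 6.3835*h^4 - 11.1889*h^3 - 6.0653*h^2 + 5.4992*h + 6.4698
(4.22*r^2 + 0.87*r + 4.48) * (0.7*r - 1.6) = 2.954*r^3 - 6.143*r^2 + 1.744*r - 7.168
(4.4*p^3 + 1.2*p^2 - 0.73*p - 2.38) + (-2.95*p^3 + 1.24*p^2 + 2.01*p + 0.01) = 1.45*p^3 + 2.44*p^2 + 1.28*p - 2.37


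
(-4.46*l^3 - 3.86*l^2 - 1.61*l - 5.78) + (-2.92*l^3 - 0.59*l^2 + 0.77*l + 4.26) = -7.38*l^3 - 4.45*l^2 - 0.84*l - 1.52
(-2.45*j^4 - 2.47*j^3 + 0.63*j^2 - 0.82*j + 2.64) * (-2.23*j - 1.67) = 5.4635*j^5 + 9.5996*j^4 + 2.72*j^3 + 0.7765*j^2 - 4.5178*j - 4.4088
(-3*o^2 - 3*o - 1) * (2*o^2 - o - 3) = -6*o^4 - 3*o^3 + 10*o^2 + 10*o + 3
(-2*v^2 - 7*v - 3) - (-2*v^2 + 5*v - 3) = -12*v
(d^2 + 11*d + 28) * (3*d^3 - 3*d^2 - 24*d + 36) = 3*d^5 + 30*d^4 + 27*d^3 - 312*d^2 - 276*d + 1008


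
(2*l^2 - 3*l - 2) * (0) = 0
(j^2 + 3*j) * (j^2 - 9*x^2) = j^4 + 3*j^3 - 9*j^2*x^2 - 27*j*x^2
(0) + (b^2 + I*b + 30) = b^2 + I*b + 30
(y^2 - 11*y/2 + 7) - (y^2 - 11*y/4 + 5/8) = 51/8 - 11*y/4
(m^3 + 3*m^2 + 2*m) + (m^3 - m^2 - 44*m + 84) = 2*m^3 + 2*m^2 - 42*m + 84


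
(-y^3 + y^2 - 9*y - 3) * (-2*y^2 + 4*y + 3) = 2*y^5 - 6*y^4 + 19*y^3 - 27*y^2 - 39*y - 9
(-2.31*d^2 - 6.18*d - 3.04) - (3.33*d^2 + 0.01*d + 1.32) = -5.64*d^2 - 6.19*d - 4.36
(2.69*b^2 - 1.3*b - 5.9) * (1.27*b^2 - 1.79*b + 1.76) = 3.4163*b^4 - 6.4661*b^3 - 0.4316*b^2 + 8.273*b - 10.384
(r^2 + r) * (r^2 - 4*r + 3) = r^4 - 3*r^3 - r^2 + 3*r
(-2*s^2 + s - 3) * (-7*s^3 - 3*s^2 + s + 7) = 14*s^5 - s^4 + 16*s^3 - 4*s^2 + 4*s - 21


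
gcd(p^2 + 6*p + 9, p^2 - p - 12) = p + 3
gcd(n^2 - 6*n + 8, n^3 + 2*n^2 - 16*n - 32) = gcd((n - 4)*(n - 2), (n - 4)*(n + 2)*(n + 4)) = n - 4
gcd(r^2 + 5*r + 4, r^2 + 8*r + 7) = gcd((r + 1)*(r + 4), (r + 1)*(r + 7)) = r + 1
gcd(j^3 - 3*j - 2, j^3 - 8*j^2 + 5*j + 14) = j^2 - j - 2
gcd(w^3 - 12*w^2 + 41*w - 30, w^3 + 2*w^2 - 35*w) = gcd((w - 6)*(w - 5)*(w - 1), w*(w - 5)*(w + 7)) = w - 5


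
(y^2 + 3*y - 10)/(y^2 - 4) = (y + 5)/(y + 2)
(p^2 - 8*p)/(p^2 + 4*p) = (p - 8)/(p + 4)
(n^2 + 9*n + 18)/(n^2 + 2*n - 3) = (n + 6)/(n - 1)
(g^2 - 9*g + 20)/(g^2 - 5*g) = (g - 4)/g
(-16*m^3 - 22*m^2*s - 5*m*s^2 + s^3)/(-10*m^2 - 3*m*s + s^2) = (-8*m^2 - 7*m*s + s^2)/(-5*m + s)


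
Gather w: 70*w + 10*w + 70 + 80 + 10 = 80*w + 160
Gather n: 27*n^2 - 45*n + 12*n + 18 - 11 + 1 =27*n^2 - 33*n + 8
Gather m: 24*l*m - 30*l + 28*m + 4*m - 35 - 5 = -30*l + m*(24*l + 32) - 40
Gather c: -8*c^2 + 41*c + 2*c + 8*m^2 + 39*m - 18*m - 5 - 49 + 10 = -8*c^2 + 43*c + 8*m^2 + 21*m - 44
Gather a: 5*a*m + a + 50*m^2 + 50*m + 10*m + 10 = a*(5*m + 1) + 50*m^2 + 60*m + 10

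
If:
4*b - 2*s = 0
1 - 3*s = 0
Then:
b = 1/6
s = 1/3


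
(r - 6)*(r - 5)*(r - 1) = r^3 - 12*r^2 + 41*r - 30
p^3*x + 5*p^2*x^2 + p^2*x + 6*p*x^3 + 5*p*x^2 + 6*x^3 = (p + 2*x)*(p + 3*x)*(p*x + x)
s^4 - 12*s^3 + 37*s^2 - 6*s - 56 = (s - 7)*(s - 4)*(s - 2)*(s + 1)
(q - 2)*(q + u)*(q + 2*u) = q^3 + 3*q^2*u - 2*q^2 + 2*q*u^2 - 6*q*u - 4*u^2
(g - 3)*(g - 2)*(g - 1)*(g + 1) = g^4 - 5*g^3 + 5*g^2 + 5*g - 6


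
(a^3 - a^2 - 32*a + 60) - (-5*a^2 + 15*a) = a^3 + 4*a^2 - 47*a + 60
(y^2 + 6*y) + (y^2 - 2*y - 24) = 2*y^2 + 4*y - 24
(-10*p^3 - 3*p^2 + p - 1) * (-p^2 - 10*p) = 10*p^5 + 103*p^4 + 29*p^3 - 9*p^2 + 10*p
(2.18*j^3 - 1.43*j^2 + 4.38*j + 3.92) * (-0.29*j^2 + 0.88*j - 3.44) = -0.6322*j^5 + 2.3331*j^4 - 10.0278*j^3 + 7.6368*j^2 - 11.6176*j - 13.4848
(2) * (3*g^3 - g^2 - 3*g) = 6*g^3 - 2*g^2 - 6*g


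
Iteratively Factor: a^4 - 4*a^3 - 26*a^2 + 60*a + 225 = (a + 3)*(a^3 - 7*a^2 - 5*a + 75) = (a - 5)*(a + 3)*(a^2 - 2*a - 15) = (a - 5)^2*(a + 3)*(a + 3)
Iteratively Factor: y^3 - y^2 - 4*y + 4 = (y + 2)*(y^2 - 3*y + 2) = (y - 1)*(y + 2)*(y - 2)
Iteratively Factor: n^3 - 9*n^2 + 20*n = (n - 5)*(n^2 - 4*n) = n*(n - 5)*(n - 4)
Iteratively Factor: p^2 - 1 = (p - 1)*(p + 1)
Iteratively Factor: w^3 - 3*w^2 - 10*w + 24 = (w - 4)*(w^2 + w - 6) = (w - 4)*(w - 2)*(w + 3)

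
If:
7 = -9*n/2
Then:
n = -14/9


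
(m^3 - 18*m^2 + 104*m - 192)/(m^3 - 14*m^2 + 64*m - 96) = (m - 8)/(m - 4)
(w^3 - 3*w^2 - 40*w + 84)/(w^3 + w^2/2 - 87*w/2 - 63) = 2*(w - 2)/(2*w + 3)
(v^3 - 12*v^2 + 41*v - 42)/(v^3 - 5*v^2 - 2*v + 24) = (v^2 - 9*v + 14)/(v^2 - 2*v - 8)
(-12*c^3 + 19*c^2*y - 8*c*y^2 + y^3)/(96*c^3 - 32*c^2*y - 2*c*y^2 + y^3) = (3*c^2 - 4*c*y + y^2)/(-24*c^2 + 2*c*y + y^2)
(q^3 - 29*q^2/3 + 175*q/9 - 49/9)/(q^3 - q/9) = (3*q^2 - 28*q + 49)/(q*(3*q + 1))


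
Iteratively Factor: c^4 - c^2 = (c - 1)*(c^3 + c^2) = (c - 1)*(c + 1)*(c^2) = c*(c - 1)*(c + 1)*(c)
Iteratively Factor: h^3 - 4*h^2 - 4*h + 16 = (h - 2)*(h^2 - 2*h - 8) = (h - 4)*(h - 2)*(h + 2)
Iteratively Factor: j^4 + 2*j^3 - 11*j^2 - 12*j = (j + 4)*(j^3 - 2*j^2 - 3*j) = (j - 3)*(j + 4)*(j^2 + j) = (j - 3)*(j + 1)*(j + 4)*(j)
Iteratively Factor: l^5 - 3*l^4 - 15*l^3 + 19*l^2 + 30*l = (l - 5)*(l^4 + 2*l^3 - 5*l^2 - 6*l) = (l - 5)*(l + 1)*(l^3 + l^2 - 6*l) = l*(l - 5)*(l + 1)*(l^2 + l - 6) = l*(l - 5)*(l - 2)*(l + 1)*(l + 3)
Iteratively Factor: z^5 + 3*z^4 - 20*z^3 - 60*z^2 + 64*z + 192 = (z + 3)*(z^4 - 20*z^2 + 64) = (z + 3)*(z + 4)*(z^3 - 4*z^2 - 4*z + 16) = (z - 2)*(z + 3)*(z + 4)*(z^2 - 2*z - 8) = (z - 2)*(z + 2)*(z + 3)*(z + 4)*(z - 4)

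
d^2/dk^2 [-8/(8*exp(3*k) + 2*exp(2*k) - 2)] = 16*(-2*(6*exp(k) + 1)^2*exp(2*k) + (9*exp(k) + 1)*(4*exp(3*k) + exp(2*k) - 1))*exp(2*k)/(4*exp(3*k) + exp(2*k) - 1)^3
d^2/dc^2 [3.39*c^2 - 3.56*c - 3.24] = 6.78000000000000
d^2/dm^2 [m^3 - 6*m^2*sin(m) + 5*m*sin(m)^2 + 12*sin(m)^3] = 6*m^2*sin(m) - 24*m*cos(m) + 10*m*cos(2*m) + 6*m - 21*sin(m) + 10*sin(2*m) + 27*sin(3*m)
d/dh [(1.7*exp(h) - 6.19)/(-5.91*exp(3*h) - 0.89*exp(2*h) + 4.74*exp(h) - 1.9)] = (20.094*exp(3*h) - 108.2357*exp(2*h) - 11.0182*exp(h) + 26.1106)*exp(h)/(34.9281*exp(6*h) + 10.5198*exp(5*h) - 55.2347*exp(4*h) + 14.0208*exp(3*h) + 25.8496*exp(2*h) - 18.012*exp(h) + 3.61)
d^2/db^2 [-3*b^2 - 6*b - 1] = -6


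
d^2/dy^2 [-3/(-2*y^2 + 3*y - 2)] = 6*(-4*y^2 + 6*y + (4*y - 3)^2 - 4)/(2*y^2 - 3*y + 2)^3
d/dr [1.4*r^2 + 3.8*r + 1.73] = 2.8*r + 3.8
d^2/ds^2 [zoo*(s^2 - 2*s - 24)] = zoo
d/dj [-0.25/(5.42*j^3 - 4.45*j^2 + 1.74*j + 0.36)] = (4.065*j^2 - 2.225*j + 0.435)/(5.42*j^3 - 4.45*j^2 + 1.74*j + 0.36)^2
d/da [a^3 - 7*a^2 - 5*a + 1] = 3*a^2 - 14*a - 5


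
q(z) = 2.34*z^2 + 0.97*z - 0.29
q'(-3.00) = -13.07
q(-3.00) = 17.86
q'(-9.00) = -41.15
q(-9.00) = 180.52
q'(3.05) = 15.24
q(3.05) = 24.44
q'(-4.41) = -19.67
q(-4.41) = 40.94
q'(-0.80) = -2.77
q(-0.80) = 0.43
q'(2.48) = 12.58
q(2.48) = 16.51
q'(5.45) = 26.48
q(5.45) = 74.50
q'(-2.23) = -9.47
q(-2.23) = 9.18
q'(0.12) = 1.53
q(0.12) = -0.14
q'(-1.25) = -4.88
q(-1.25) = 2.15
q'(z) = 4.68*z + 0.97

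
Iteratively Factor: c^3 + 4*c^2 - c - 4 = (c + 4)*(c^2 - 1) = (c + 1)*(c + 4)*(c - 1)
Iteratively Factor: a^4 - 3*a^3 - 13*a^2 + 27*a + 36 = (a - 3)*(a^3 - 13*a - 12) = (a - 4)*(a - 3)*(a^2 + 4*a + 3) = (a - 4)*(a - 3)*(a + 3)*(a + 1)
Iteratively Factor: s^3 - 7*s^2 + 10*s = (s - 5)*(s^2 - 2*s) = (s - 5)*(s - 2)*(s)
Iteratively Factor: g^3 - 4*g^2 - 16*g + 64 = (g - 4)*(g^2 - 16) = (g - 4)^2*(g + 4)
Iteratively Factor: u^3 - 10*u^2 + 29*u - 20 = (u - 5)*(u^2 - 5*u + 4) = (u - 5)*(u - 1)*(u - 4)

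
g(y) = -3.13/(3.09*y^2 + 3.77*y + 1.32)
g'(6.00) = 0.01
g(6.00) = -0.02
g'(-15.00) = -0.00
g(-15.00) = -0.00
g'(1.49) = 0.21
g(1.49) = -0.23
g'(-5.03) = -0.02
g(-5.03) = -0.05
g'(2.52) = 0.07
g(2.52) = -0.10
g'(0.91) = 0.55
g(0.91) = -0.43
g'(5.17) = 0.01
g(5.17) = -0.03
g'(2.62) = 0.06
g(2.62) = -0.10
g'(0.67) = 0.90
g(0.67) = -0.60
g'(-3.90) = -0.06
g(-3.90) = -0.09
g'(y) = -3.13*(-6.18*y - 3.77)/(3.09*y^2 + 3.77*y + 1.32)^2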